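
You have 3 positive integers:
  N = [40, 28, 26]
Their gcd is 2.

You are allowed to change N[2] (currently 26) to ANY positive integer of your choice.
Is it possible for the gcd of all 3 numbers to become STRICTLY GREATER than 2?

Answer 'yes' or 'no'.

Answer: yes

Derivation:
Current gcd = 2
gcd of all OTHER numbers (without N[2]=26): gcd([40, 28]) = 4
The new gcd after any change is gcd(4, new_value).
This can be at most 4.
Since 4 > old gcd 2, the gcd CAN increase (e.g., set N[2] = 4).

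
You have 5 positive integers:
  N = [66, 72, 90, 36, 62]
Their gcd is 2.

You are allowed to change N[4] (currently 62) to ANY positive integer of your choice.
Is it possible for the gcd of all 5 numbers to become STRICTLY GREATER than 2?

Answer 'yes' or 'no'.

Answer: yes

Derivation:
Current gcd = 2
gcd of all OTHER numbers (without N[4]=62): gcd([66, 72, 90, 36]) = 6
The new gcd after any change is gcd(6, new_value).
This can be at most 6.
Since 6 > old gcd 2, the gcd CAN increase (e.g., set N[4] = 6).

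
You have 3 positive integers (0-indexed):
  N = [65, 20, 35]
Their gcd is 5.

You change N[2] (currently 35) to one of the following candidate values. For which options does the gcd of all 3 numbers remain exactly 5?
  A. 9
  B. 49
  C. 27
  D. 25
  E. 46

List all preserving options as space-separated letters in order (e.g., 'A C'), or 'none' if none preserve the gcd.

Old gcd = 5; gcd of others (without N[2]) = 5
New gcd for candidate v: gcd(5, v). Preserves old gcd iff gcd(5, v) = 5.
  Option A: v=9, gcd(5,9)=1 -> changes
  Option B: v=49, gcd(5,49)=1 -> changes
  Option C: v=27, gcd(5,27)=1 -> changes
  Option D: v=25, gcd(5,25)=5 -> preserves
  Option E: v=46, gcd(5,46)=1 -> changes

Answer: D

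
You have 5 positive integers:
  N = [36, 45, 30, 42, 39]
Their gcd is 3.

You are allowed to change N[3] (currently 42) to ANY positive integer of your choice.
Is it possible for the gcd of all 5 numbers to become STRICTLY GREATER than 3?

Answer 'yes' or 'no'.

Answer: no

Derivation:
Current gcd = 3
gcd of all OTHER numbers (without N[3]=42): gcd([36, 45, 30, 39]) = 3
The new gcd after any change is gcd(3, new_value).
This can be at most 3.
Since 3 = old gcd 3, the gcd can only stay the same or decrease.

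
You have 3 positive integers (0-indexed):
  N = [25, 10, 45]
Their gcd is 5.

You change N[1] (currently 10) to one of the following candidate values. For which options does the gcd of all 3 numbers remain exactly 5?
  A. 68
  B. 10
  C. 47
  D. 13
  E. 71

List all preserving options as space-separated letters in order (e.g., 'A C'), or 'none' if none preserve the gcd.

Old gcd = 5; gcd of others (without N[1]) = 5
New gcd for candidate v: gcd(5, v). Preserves old gcd iff gcd(5, v) = 5.
  Option A: v=68, gcd(5,68)=1 -> changes
  Option B: v=10, gcd(5,10)=5 -> preserves
  Option C: v=47, gcd(5,47)=1 -> changes
  Option D: v=13, gcd(5,13)=1 -> changes
  Option E: v=71, gcd(5,71)=1 -> changes

Answer: B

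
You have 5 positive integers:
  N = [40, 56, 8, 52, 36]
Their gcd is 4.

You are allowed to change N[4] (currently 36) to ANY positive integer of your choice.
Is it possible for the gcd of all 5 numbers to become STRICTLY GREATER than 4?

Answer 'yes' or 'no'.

Current gcd = 4
gcd of all OTHER numbers (without N[4]=36): gcd([40, 56, 8, 52]) = 4
The new gcd after any change is gcd(4, new_value).
This can be at most 4.
Since 4 = old gcd 4, the gcd can only stay the same or decrease.

Answer: no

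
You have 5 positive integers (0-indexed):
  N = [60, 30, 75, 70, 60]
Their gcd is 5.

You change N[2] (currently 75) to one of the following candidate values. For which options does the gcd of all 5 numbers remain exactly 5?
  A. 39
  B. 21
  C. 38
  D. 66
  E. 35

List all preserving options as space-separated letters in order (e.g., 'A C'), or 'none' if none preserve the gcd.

Answer: E

Derivation:
Old gcd = 5; gcd of others (without N[2]) = 10
New gcd for candidate v: gcd(10, v). Preserves old gcd iff gcd(10, v) = 5.
  Option A: v=39, gcd(10,39)=1 -> changes
  Option B: v=21, gcd(10,21)=1 -> changes
  Option C: v=38, gcd(10,38)=2 -> changes
  Option D: v=66, gcd(10,66)=2 -> changes
  Option E: v=35, gcd(10,35)=5 -> preserves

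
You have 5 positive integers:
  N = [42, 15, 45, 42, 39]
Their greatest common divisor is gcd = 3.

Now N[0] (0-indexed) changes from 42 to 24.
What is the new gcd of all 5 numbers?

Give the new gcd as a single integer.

Numbers: [42, 15, 45, 42, 39], gcd = 3
Change: index 0, 42 -> 24
gcd of the OTHER numbers (without index 0): gcd([15, 45, 42, 39]) = 3
New gcd = gcd(g_others, new_val) = gcd(3, 24) = 3

Answer: 3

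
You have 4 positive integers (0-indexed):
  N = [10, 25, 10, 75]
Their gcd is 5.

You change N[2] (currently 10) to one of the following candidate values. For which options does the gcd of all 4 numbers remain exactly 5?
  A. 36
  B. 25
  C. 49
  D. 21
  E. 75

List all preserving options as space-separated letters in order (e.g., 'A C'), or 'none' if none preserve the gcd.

Answer: B E

Derivation:
Old gcd = 5; gcd of others (without N[2]) = 5
New gcd for candidate v: gcd(5, v). Preserves old gcd iff gcd(5, v) = 5.
  Option A: v=36, gcd(5,36)=1 -> changes
  Option B: v=25, gcd(5,25)=5 -> preserves
  Option C: v=49, gcd(5,49)=1 -> changes
  Option D: v=21, gcd(5,21)=1 -> changes
  Option E: v=75, gcd(5,75)=5 -> preserves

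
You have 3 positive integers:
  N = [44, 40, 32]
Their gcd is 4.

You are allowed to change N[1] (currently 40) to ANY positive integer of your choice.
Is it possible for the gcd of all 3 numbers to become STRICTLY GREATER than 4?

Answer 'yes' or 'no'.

Answer: no

Derivation:
Current gcd = 4
gcd of all OTHER numbers (without N[1]=40): gcd([44, 32]) = 4
The new gcd after any change is gcd(4, new_value).
This can be at most 4.
Since 4 = old gcd 4, the gcd can only stay the same or decrease.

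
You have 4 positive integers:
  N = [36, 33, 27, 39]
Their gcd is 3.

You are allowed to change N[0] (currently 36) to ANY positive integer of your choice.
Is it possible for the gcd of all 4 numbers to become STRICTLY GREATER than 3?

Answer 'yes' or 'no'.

Answer: no

Derivation:
Current gcd = 3
gcd of all OTHER numbers (without N[0]=36): gcd([33, 27, 39]) = 3
The new gcd after any change is gcd(3, new_value).
This can be at most 3.
Since 3 = old gcd 3, the gcd can only stay the same or decrease.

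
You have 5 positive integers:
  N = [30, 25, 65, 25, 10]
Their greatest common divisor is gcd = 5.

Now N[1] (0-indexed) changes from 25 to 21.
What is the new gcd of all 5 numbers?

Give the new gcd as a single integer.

Answer: 1

Derivation:
Numbers: [30, 25, 65, 25, 10], gcd = 5
Change: index 1, 25 -> 21
gcd of the OTHER numbers (without index 1): gcd([30, 65, 25, 10]) = 5
New gcd = gcd(g_others, new_val) = gcd(5, 21) = 1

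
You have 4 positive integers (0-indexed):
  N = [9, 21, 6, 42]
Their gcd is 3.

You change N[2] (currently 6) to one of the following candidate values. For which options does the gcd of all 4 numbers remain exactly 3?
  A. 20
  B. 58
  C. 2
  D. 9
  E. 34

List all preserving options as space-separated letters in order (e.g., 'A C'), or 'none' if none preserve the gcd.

Answer: D

Derivation:
Old gcd = 3; gcd of others (without N[2]) = 3
New gcd for candidate v: gcd(3, v). Preserves old gcd iff gcd(3, v) = 3.
  Option A: v=20, gcd(3,20)=1 -> changes
  Option B: v=58, gcd(3,58)=1 -> changes
  Option C: v=2, gcd(3,2)=1 -> changes
  Option D: v=9, gcd(3,9)=3 -> preserves
  Option E: v=34, gcd(3,34)=1 -> changes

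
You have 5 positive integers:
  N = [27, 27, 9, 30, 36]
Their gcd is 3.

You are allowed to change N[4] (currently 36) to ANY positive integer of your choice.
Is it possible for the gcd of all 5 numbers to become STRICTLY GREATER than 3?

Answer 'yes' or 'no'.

Current gcd = 3
gcd of all OTHER numbers (without N[4]=36): gcd([27, 27, 9, 30]) = 3
The new gcd after any change is gcd(3, new_value).
This can be at most 3.
Since 3 = old gcd 3, the gcd can only stay the same or decrease.

Answer: no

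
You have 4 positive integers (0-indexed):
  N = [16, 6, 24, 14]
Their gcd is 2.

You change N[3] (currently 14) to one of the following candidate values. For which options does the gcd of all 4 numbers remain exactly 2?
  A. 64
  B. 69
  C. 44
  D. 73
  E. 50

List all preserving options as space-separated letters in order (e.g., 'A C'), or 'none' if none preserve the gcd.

Old gcd = 2; gcd of others (without N[3]) = 2
New gcd for candidate v: gcd(2, v). Preserves old gcd iff gcd(2, v) = 2.
  Option A: v=64, gcd(2,64)=2 -> preserves
  Option B: v=69, gcd(2,69)=1 -> changes
  Option C: v=44, gcd(2,44)=2 -> preserves
  Option D: v=73, gcd(2,73)=1 -> changes
  Option E: v=50, gcd(2,50)=2 -> preserves

Answer: A C E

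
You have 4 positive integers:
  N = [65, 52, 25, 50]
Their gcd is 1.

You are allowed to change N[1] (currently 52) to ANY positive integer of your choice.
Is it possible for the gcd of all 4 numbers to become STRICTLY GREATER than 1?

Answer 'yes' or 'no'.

Current gcd = 1
gcd of all OTHER numbers (without N[1]=52): gcd([65, 25, 50]) = 5
The new gcd after any change is gcd(5, new_value).
This can be at most 5.
Since 5 > old gcd 1, the gcd CAN increase (e.g., set N[1] = 5).

Answer: yes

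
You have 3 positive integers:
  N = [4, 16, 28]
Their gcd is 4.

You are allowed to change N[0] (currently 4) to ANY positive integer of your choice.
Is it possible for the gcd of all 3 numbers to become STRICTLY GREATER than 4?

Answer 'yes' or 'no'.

Answer: no

Derivation:
Current gcd = 4
gcd of all OTHER numbers (without N[0]=4): gcd([16, 28]) = 4
The new gcd after any change is gcd(4, new_value).
This can be at most 4.
Since 4 = old gcd 4, the gcd can only stay the same or decrease.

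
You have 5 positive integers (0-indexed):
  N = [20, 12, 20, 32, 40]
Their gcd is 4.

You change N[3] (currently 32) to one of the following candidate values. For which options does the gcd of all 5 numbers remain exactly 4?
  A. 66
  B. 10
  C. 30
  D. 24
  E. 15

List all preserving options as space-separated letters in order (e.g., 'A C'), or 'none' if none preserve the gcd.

Old gcd = 4; gcd of others (without N[3]) = 4
New gcd for candidate v: gcd(4, v). Preserves old gcd iff gcd(4, v) = 4.
  Option A: v=66, gcd(4,66)=2 -> changes
  Option B: v=10, gcd(4,10)=2 -> changes
  Option C: v=30, gcd(4,30)=2 -> changes
  Option D: v=24, gcd(4,24)=4 -> preserves
  Option E: v=15, gcd(4,15)=1 -> changes

Answer: D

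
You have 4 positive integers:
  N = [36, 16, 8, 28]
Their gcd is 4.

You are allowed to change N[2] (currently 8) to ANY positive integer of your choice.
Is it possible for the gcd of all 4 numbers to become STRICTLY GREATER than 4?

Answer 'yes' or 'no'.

Answer: no

Derivation:
Current gcd = 4
gcd of all OTHER numbers (without N[2]=8): gcd([36, 16, 28]) = 4
The new gcd after any change is gcd(4, new_value).
This can be at most 4.
Since 4 = old gcd 4, the gcd can only stay the same or decrease.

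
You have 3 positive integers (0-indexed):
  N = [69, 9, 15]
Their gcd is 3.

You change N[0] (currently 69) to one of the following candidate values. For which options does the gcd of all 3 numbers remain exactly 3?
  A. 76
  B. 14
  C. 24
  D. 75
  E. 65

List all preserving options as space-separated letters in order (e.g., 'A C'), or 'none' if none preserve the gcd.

Old gcd = 3; gcd of others (without N[0]) = 3
New gcd for candidate v: gcd(3, v). Preserves old gcd iff gcd(3, v) = 3.
  Option A: v=76, gcd(3,76)=1 -> changes
  Option B: v=14, gcd(3,14)=1 -> changes
  Option C: v=24, gcd(3,24)=3 -> preserves
  Option D: v=75, gcd(3,75)=3 -> preserves
  Option E: v=65, gcd(3,65)=1 -> changes

Answer: C D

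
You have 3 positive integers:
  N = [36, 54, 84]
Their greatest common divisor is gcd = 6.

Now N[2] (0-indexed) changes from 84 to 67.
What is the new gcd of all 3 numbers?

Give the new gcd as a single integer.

Numbers: [36, 54, 84], gcd = 6
Change: index 2, 84 -> 67
gcd of the OTHER numbers (without index 2): gcd([36, 54]) = 18
New gcd = gcd(g_others, new_val) = gcd(18, 67) = 1

Answer: 1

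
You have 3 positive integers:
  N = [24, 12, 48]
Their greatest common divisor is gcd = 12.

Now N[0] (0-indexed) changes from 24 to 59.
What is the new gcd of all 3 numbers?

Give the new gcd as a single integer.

Answer: 1

Derivation:
Numbers: [24, 12, 48], gcd = 12
Change: index 0, 24 -> 59
gcd of the OTHER numbers (without index 0): gcd([12, 48]) = 12
New gcd = gcd(g_others, new_val) = gcd(12, 59) = 1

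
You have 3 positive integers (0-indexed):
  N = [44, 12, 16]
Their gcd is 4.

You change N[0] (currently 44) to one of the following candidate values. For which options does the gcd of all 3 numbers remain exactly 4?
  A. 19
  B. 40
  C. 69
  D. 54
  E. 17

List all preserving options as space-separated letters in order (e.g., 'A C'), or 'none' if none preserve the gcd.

Answer: B

Derivation:
Old gcd = 4; gcd of others (without N[0]) = 4
New gcd for candidate v: gcd(4, v). Preserves old gcd iff gcd(4, v) = 4.
  Option A: v=19, gcd(4,19)=1 -> changes
  Option B: v=40, gcd(4,40)=4 -> preserves
  Option C: v=69, gcd(4,69)=1 -> changes
  Option D: v=54, gcd(4,54)=2 -> changes
  Option E: v=17, gcd(4,17)=1 -> changes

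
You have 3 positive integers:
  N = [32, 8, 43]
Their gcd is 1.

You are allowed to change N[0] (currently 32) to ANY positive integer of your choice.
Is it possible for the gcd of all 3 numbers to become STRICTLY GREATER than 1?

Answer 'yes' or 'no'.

Current gcd = 1
gcd of all OTHER numbers (without N[0]=32): gcd([8, 43]) = 1
The new gcd after any change is gcd(1, new_value).
This can be at most 1.
Since 1 = old gcd 1, the gcd can only stay the same or decrease.

Answer: no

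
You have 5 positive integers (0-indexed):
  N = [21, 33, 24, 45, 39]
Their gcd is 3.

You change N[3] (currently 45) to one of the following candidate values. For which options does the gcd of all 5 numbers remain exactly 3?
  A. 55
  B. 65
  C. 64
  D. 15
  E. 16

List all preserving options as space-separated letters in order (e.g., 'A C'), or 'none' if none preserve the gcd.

Old gcd = 3; gcd of others (without N[3]) = 3
New gcd for candidate v: gcd(3, v). Preserves old gcd iff gcd(3, v) = 3.
  Option A: v=55, gcd(3,55)=1 -> changes
  Option B: v=65, gcd(3,65)=1 -> changes
  Option C: v=64, gcd(3,64)=1 -> changes
  Option D: v=15, gcd(3,15)=3 -> preserves
  Option E: v=16, gcd(3,16)=1 -> changes

Answer: D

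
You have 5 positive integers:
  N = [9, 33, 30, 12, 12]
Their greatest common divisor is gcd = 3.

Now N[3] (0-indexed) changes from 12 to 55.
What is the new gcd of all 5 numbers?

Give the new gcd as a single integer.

Numbers: [9, 33, 30, 12, 12], gcd = 3
Change: index 3, 12 -> 55
gcd of the OTHER numbers (without index 3): gcd([9, 33, 30, 12]) = 3
New gcd = gcd(g_others, new_val) = gcd(3, 55) = 1

Answer: 1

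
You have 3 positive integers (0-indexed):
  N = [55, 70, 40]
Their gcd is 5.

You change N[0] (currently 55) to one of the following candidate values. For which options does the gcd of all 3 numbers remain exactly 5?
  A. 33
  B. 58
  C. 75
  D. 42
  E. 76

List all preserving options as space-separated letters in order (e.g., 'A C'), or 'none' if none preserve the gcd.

Old gcd = 5; gcd of others (without N[0]) = 10
New gcd for candidate v: gcd(10, v). Preserves old gcd iff gcd(10, v) = 5.
  Option A: v=33, gcd(10,33)=1 -> changes
  Option B: v=58, gcd(10,58)=2 -> changes
  Option C: v=75, gcd(10,75)=5 -> preserves
  Option D: v=42, gcd(10,42)=2 -> changes
  Option E: v=76, gcd(10,76)=2 -> changes

Answer: C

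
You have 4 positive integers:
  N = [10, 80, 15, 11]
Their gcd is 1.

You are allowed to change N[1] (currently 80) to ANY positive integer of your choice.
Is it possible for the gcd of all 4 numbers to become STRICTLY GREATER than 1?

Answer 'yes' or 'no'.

Answer: no

Derivation:
Current gcd = 1
gcd of all OTHER numbers (without N[1]=80): gcd([10, 15, 11]) = 1
The new gcd after any change is gcd(1, new_value).
This can be at most 1.
Since 1 = old gcd 1, the gcd can only stay the same or decrease.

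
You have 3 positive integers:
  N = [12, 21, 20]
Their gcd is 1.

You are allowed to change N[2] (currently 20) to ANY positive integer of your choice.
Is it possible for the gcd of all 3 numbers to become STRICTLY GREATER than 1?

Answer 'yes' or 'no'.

Current gcd = 1
gcd of all OTHER numbers (without N[2]=20): gcd([12, 21]) = 3
The new gcd after any change is gcd(3, new_value).
This can be at most 3.
Since 3 > old gcd 1, the gcd CAN increase (e.g., set N[2] = 3).

Answer: yes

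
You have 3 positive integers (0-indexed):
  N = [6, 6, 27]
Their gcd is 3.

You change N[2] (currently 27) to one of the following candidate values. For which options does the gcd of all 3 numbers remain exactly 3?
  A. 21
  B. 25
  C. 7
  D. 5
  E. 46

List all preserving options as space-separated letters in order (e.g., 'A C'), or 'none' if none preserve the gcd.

Answer: A

Derivation:
Old gcd = 3; gcd of others (without N[2]) = 6
New gcd for candidate v: gcd(6, v). Preserves old gcd iff gcd(6, v) = 3.
  Option A: v=21, gcd(6,21)=3 -> preserves
  Option B: v=25, gcd(6,25)=1 -> changes
  Option C: v=7, gcd(6,7)=1 -> changes
  Option D: v=5, gcd(6,5)=1 -> changes
  Option E: v=46, gcd(6,46)=2 -> changes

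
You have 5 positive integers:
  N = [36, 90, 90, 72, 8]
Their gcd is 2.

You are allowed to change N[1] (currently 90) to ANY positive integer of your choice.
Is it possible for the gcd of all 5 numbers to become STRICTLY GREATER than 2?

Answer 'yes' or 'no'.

Current gcd = 2
gcd of all OTHER numbers (without N[1]=90): gcd([36, 90, 72, 8]) = 2
The new gcd after any change is gcd(2, new_value).
This can be at most 2.
Since 2 = old gcd 2, the gcd can only stay the same or decrease.

Answer: no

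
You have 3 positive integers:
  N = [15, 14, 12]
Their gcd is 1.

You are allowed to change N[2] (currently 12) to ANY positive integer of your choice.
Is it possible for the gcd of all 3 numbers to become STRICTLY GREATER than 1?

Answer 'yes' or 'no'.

Current gcd = 1
gcd of all OTHER numbers (without N[2]=12): gcd([15, 14]) = 1
The new gcd after any change is gcd(1, new_value).
This can be at most 1.
Since 1 = old gcd 1, the gcd can only stay the same or decrease.

Answer: no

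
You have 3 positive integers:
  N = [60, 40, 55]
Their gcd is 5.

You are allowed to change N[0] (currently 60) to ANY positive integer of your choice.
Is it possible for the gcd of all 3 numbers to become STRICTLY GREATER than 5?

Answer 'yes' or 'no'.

Current gcd = 5
gcd of all OTHER numbers (without N[0]=60): gcd([40, 55]) = 5
The new gcd after any change is gcd(5, new_value).
This can be at most 5.
Since 5 = old gcd 5, the gcd can only stay the same or decrease.

Answer: no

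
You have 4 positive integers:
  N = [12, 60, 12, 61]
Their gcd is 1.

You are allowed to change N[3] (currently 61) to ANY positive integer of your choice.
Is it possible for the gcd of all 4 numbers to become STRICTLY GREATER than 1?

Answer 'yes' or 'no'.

Answer: yes

Derivation:
Current gcd = 1
gcd of all OTHER numbers (without N[3]=61): gcd([12, 60, 12]) = 12
The new gcd after any change is gcd(12, new_value).
This can be at most 12.
Since 12 > old gcd 1, the gcd CAN increase (e.g., set N[3] = 12).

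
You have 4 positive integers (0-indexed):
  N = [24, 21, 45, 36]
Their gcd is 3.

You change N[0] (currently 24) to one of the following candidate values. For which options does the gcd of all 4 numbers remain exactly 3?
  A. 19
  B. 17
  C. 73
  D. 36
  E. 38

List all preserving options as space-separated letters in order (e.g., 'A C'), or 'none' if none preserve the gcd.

Answer: D

Derivation:
Old gcd = 3; gcd of others (without N[0]) = 3
New gcd for candidate v: gcd(3, v). Preserves old gcd iff gcd(3, v) = 3.
  Option A: v=19, gcd(3,19)=1 -> changes
  Option B: v=17, gcd(3,17)=1 -> changes
  Option C: v=73, gcd(3,73)=1 -> changes
  Option D: v=36, gcd(3,36)=3 -> preserves
  Option E: v=38, gcd(3,38)=1 -> changes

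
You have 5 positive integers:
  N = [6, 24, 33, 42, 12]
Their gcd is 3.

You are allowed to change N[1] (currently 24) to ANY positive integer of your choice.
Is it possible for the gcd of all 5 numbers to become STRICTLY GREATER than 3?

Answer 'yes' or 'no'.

Current gcd = 3
gcd of all OTHER numbers (without N[1]=24): gcd([6, 33, 42, 12]) = 3
The new gcd after any change is gcd(3, new_value).
This can be at most 3.
Since 3 = old gcd 3, the gcd can only stay the same or decrease.

Answer: no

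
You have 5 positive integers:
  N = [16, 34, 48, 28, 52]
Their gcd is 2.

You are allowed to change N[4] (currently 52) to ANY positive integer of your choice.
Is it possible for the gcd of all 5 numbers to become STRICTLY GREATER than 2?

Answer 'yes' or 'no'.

Answer: no

Derivation:
Current gcd = 2
gcd of all OTHER numbers (without N[4]=52): gcd([16, 34, 48, 28]) = 2
The new gcd after any change is gcd(2, new_value).
This can be at most 2.
Since 2 = old gcd 2, the gcd can only stay the same or decrease.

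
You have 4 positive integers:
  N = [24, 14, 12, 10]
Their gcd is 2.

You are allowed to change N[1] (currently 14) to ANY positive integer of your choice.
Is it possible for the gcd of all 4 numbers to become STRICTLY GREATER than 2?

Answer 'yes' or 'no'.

Answer: no

Derivation:
Current gcd = 2
gcd of all OTHER numbers (without N[1]=14): gcd([24, 12, 10]) = 2
The new gcd after any change is gcd(2, new_value).
This can be at most 2.
Since 2 = old gcd 2, the gcd can only stay the same or decrease.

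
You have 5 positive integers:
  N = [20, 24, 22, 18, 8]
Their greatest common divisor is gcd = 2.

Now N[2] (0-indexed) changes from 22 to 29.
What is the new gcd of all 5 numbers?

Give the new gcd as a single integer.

Answer: 1

Derivation:
Numbers: [20, 24, 22, 18, 8], gcd = 2
Change: index 2, 22 -> 29
gcd of the OTHER numbers (without index 2): gcd([20, 24, 18, 8]) = 2
New gcd = gcd(g_others, new_val) = gcd(2, 29) = 1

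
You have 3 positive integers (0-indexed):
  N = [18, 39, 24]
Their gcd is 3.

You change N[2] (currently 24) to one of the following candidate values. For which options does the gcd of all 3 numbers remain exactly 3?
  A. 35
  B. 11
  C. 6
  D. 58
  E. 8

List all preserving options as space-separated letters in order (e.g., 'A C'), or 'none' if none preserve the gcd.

Answer: C

Derivation:
Old gcd = 3; gcd of others (without N[2]) = 3
New gcd for candidate v: gcd(3, v). Preserves old gcd iff gcd(3, v) = 3.
  Option A: v=35, gcd(3,35)=1 -> changes
  Option B: v=11, gcd(3,11)=1 -> changes
  Option C: v=6, gcd(3,6)=3 -> preserves
  Option D: v=58, gcd(3,58)=1 -> changes
  Option E: v=8, gcd(3,8)=1 -> changes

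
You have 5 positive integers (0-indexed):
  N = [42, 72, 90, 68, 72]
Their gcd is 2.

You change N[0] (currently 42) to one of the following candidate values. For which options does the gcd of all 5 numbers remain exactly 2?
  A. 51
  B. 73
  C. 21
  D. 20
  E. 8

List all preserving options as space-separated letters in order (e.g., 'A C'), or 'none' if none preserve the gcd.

Answer: D E

Derivation:
Old gcd = 2; gcd of others (without N[0]) = 2
New gcd for candidate v: gcd(2, v). Preserves old gcd iff gcd(2, v) = 2.
  Option A: v=51, gcd(2,51)=1 -> changes
  Option B: v=73, gcd(2,73)=1 -> changes
  Option C: v=21, gcd(2,21)=1 -> changes
  Option D: v=20, gcd(2,20)=2 -> preserves
  Option E: v=8, gcd(2,8)=2 -> preserves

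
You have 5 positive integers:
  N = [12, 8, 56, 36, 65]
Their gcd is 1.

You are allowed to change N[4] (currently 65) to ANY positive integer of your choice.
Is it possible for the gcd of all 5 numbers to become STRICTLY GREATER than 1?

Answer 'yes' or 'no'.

Current gcd = 1
gcd of all OTHER numbers (without N[4]=65): gcd([12, 8, 56, 36]) = 4
The new gcd after any change is gcd(4, new_value).
This can be at most 4.
Since 4 > old gcd 1, the gcd CAN increase (e.g., set N[4] = 4).

Answer: yes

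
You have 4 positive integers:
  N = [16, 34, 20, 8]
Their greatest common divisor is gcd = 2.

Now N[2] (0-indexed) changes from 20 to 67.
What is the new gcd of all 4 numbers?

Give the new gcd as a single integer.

Answer: 1

Derivation:
Numbers: [16, 34, 20, 8], gcd = 2
Change: index 2, 20 -> 67
gcd of the OTHER numbers (without index 2): gcd([16, 34, 8]) = 2
New gcd = gcd(g_others, new_val) = gcd(2, 67) = 1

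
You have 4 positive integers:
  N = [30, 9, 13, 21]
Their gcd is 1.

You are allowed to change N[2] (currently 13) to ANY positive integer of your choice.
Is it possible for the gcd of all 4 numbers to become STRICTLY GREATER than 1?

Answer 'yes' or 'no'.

Current gcd = 1
gcd of all OTHER numbers (without N[2]=13): gcd([30, 9, 21]) = 3
The new gcd after any change is gcd(3, new_value).
This can be at most 3.
Since 3 > old gcd 1, the gcd CAN increase (e.g., set N[2] = 3).

Answer: yes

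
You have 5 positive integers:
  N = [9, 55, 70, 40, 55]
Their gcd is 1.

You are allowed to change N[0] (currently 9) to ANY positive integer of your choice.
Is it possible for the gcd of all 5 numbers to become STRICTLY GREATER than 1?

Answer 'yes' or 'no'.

Answer: yes

Derivation:
Current gcd = 1
gcd of all OTHER numbers (without N[0]=9): gcd([55, 70, 40, 55]) = 5
The new gcd after any change is gcd(5, new_value).
This can be at most 5.
Since 5 > old gcd 1, the gcd CAN increase (e.g., set N[0] = 5).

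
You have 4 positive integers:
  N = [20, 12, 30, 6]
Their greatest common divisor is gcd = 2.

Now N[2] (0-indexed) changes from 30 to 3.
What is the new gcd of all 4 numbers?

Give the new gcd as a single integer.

Numbers: [20, 12, 30, 6], gcd = 2
Change: index 2, 30 -> 3
gcd of the OTHER numbers (without index 2): gcd([20, 12, 6]) = 2
New gcd = gcd(g_others, new_val) = gcd(2, 3) = 1

Answer: 1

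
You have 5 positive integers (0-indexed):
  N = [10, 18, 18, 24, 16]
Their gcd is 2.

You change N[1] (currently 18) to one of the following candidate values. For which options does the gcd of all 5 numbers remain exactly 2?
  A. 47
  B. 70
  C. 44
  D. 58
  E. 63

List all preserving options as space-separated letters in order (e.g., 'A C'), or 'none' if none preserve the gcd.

Old gcd = 2; gcd of others (without N[1]) = 2
New gcd for candidate v: gcd(2, v). Preserves old gcd iff gcd(2, v) = 2.
  Option A: v=47, gcd(2,47)=1 -> changes
  Option B: v=70, gcd(2,70)=2 -> preserves
  Option C: v=44, gcd(2,44)=2 -> preserves
  Option D: v=58, gcd(2,58)=2 -> preserves
  Option E: v=63, gcd(2,63)=1 -> changes

Answer: B C D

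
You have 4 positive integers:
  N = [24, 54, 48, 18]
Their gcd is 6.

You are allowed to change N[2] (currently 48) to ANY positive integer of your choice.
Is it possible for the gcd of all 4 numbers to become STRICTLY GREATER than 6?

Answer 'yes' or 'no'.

Answer: no

Derivation:
Current gcd = 6
gcd of all OTHER numbers (without N[2]=48): gcd([24, 54, 18]) = 6
The new gcd after any change is gcd(6, new_value).
This can be at most 6.
Since 6 = old gcd 6, the gcd can only stay the same or decrease.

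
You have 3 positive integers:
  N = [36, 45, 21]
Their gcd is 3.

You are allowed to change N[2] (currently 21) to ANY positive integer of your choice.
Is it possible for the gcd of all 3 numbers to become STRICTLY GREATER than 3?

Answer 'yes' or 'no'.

Answer: yes

Derivation:
Current gcd = 3
gcd of all OTHER numbers (without N[2]=21): gcd([36, 45]) = 9
The new gcd after any change is gcd(9, new_value).
This can be at most 9.
Since 9 > old gcd 3, the gcd CAN increase (e.g., set N[2] = 9).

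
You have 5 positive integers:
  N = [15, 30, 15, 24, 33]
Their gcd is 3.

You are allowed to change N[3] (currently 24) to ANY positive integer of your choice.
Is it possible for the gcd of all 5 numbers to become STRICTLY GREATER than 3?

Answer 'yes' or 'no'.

Answer: no

Derivation:
Current gcd = 3
gcd of all OTHER numbers (without N[3]=24): gcd([15, 30, 15, 33]) = 3
The new gcd after any change is gcd(3, new_value).
This can be at most 3.
Since 3 = old gcd 3, the gcd can only stay the same or decrease.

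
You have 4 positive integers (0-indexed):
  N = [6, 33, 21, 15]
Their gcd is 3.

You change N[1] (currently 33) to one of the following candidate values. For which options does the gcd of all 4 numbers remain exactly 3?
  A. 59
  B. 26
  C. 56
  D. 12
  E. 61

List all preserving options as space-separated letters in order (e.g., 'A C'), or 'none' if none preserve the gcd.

Old gcd = 3; gcd of others (without N[1]) = 3
New gcd for candidate v: gcd(3, v). Preserves old gcd iff gcd(3, v) = 3.
  Option A: v=59, gcd(3,59)=1 -> changes
  Option B: v=26, gcd(3,26)=1 -> changes
  Option C: v=56, gcd(3,56)=1 -> changes
  Option D: v=12, gcd(3,12)=3 -> preserves
  Option E: v=61, gcd(3,61)=1 -> changes

Answer: D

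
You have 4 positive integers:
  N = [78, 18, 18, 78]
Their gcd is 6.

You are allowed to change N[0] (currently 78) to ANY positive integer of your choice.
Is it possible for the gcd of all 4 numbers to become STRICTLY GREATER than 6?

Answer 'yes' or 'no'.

Answer: no

Derivation:
Current gcd = 6
gcd of all OTHER numbers (without N[0]=78): gcd([18, 18, 78]) = 6
The new gcd after any change is gcd(6, new_value).
This can be at most 6.
Since 6 = old gcd 6, the gcd can only stay the same or decrease.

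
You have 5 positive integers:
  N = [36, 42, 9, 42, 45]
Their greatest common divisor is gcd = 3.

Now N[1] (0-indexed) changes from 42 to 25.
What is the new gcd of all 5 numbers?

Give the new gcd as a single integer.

Answer: 1

Derivation:
Numbers: [36, 42, 9, 42, 45], gcd = 3
Change: index 1, 42 -> 25
gcd of the OTHER numbers (without index 1): gcd([36, 9, 42, 45]) = 3
New gcd = gcd(g_others, new_val) = gcd(3, 25) = 1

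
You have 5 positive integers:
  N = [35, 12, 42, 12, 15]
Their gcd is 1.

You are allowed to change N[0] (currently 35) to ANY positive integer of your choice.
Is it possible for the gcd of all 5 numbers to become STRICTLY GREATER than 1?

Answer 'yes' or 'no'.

Current gcd = 1
gcd of all OTHER numbers (without N[0]=35): gcd([12, 42, 12, 15]) = 3
The new gcd after any change is gcd(3, new_value).
This can be at most 3.
Since 3 > old gcd 1, the gcd CAN increase (e.g., set N[0] = 3).

Answer: yes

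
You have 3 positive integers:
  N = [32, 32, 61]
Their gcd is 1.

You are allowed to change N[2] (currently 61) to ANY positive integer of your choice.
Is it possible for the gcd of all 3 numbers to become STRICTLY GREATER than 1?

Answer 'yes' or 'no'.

Answer: yes

Derivation:
Current gcd = 1
gcd of all OTHER numbers (without N[2]=61): gcd([32, 32]) = 32
The new gcd after any change is gcd(32, new_value).
This can be at most 32.
Since 32 > old gcd 1, the gcd CAN increase (e.g., set N[2] = 32).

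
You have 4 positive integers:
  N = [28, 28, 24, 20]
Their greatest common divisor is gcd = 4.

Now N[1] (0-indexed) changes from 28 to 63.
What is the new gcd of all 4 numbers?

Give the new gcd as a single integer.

Answer: 1

Derivation:
Numbers: [28, 28, 24, 20], gcd = 4
Change: index 1, 28 -> 63
gcd of the OTHER numbers (without index 1): gcd([28, 24, 20]) = 4
New gcd = gcd(g_others, new_val) = gcd(4, 63) = 1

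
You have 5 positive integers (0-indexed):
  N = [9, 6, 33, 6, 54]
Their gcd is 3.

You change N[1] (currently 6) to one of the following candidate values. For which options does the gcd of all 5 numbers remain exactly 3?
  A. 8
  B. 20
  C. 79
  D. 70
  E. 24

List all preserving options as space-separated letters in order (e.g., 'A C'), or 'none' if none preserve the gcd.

Old gcd = 3; gcd of others (without N[1]) = 3
New gcd for candidate v: gcd(3, v). Preserves old gcd iff gcd(3, v) = 3.
  Option A: v=8, gcd(3,8)=1 -> changes
  Option B: v=20, gcd(3,20)=1 -> changes
  Option C: v=79, gcd(3,79)=1 -> changes
  Option D: v=70, gcd(3,70)=1 -> changes
  Option E: v=24, gcd(3,24)=3 -> preserves

Answer: E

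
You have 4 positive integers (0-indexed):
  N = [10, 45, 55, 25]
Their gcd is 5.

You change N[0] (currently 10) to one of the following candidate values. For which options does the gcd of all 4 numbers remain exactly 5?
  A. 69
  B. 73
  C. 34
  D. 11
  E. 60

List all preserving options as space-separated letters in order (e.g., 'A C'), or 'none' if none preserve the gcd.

Old gcd = 5; gcd of others (without N[0]) = 5
New gcd for candidate v: gcd(5, v). Preserves old gcd iff gcd(5, v) = 5.
  Option A: v=69, gcd(5,69)=1 -> changes
  Option B: v=73, gcd(5,73)=1 -> changes
  Option C: v=34, gcd(5,34)=1 -> changes
  Option D: v=11, gcd(5,11)=1 -> changes
  Option E: v=60, gcd(5,60)=5 -> preserves

Answer: E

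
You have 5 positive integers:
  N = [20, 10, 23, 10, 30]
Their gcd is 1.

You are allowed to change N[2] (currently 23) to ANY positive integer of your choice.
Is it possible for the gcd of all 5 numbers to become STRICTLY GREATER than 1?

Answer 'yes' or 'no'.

Current gcd = 1
gcd of all OTHER numbers (without N[2]=23): gcd([20, 10, 10, 30]) = 10
The new gcd after any change is gcd(10, new_value).
This can be at most 10.
Since 10 > old gcd 1, the gcd CAN increase (e.g., set N[2] = 10).

Answer: yes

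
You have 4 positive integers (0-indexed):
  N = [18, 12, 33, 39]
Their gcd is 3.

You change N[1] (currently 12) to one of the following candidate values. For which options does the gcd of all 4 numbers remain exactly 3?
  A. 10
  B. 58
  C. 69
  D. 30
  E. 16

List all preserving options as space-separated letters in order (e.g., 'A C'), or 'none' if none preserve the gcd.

Answer: C D

Derivation:
Old gcd = 3; gcd of others (without N[1]) = 3
New gcd for candidate v: gcd(3, v). Preserves old gcd iff gcd(3, v) = 3.
  Option A: v=10, gcd(3,10)=1 -> changes
  Option B: v=58, gcd(3,58)=1 -> changes
  Option C: v=69, gcd(3,69)=3 -> preserves
  Option D: v=30, gcd(3,30)=3 -> preserves
  Option E: v=16, gcd(3,16)=1 -> changes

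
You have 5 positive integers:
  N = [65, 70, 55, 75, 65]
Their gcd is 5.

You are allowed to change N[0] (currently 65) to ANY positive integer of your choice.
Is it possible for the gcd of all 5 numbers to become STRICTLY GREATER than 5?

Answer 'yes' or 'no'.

Answer: no

Derivation:
Current gcd = 5
gcd of all OTHER numbers (without N[0]=65): gcd([70, 55, 75, 65]) = 5
The new gcd after any change is gcd(5, new_value).
This can be at most 5.
Since 5 = old gcd 5, the gcd can only stay the same or decrease.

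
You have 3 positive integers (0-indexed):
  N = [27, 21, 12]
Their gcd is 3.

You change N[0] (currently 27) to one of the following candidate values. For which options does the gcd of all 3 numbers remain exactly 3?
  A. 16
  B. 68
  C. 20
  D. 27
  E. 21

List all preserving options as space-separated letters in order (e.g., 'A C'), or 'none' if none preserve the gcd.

Old gcd = 3; gcd of others (without N[0]) = 3
New gcd for candidate v: gcd(3, v). Preserves old gcd iff gcd(3, v) = 3.
  Option A: v=16, gcd(3,16)=1 -> changes
  Option B: v=68, gcd(3,68)=1 -> changes
  Option C: v=20, gcd(3,20)=1 -> changes
  Option D: v=27, gcd(3,27)=3 -> preserves
  Option E: v=21, gcd(3,21)=3 -> preserves

Answer: D E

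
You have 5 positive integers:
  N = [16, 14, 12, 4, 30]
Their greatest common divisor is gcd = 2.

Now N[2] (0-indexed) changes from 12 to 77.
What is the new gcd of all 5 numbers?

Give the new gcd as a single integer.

Answer: 1

Derivation:
Numbers: [16, 14, 12, 4, 30], gcd = 2
Change: index 2, 12 -> 77
gcd of the OTHER numbers (without index 2): gcd([16, 14, 4, 30]) = 2
New gcd = gcd(g_others, new_val) = gcd(2, 77) = 1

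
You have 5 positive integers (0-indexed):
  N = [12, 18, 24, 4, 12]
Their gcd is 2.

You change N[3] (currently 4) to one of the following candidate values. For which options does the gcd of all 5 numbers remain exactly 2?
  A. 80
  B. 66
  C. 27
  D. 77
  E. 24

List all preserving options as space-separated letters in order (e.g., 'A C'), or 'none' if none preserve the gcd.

Old gcd = 2; gcd of others (without N[3]) = 6
New gcd for candidate v: gcd(6, v). Preserves old gcd iff gcd(6, v) = 2.
  Option A: v=80, gcd(6,80)=2 -> preserves
  Option B: v=66, gcd(6,66)=6 -> changes
  Option C: v=27, gcd(6,27)=3 -> changes
  Option D: v=77, gcd(6,77)=1 -> changes
  Option E: v=24, gcd(6,24)=6 -> changes

Answer: A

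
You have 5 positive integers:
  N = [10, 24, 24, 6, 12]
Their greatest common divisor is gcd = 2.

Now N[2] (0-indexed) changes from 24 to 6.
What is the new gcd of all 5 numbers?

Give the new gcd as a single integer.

Numbers: [10, 24, 24, 6, 12], gcd = 2
Change: index 2, 24 -> 6
gcd of the OTHER numbers (without index 2): gcd([10, 24, 6, 12]) = 2
New gcd = gcd(g_others, new_val) = gcd(2, 6) = 2

Answer: 2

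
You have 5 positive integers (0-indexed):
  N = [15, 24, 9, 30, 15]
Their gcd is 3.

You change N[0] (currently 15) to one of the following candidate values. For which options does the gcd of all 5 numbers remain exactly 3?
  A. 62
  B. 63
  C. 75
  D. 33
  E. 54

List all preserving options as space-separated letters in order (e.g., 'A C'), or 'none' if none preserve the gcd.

Old gcd = 3; gcd of others (without N[0]) = 3
New gcd for candidate v: gcd(3, v). Preserves old gcd iff gcd(3, v) = 3.
  Option A: v=62, gcd(3,62)=1 -> changes
  Option B: v=63, gcd(3,63)=3 -> preserves
  Option C: v=75, gcd(3,75)=3 -> preserves
  Option D: v=33, gcd(3,33)=3 -> preserves
  Option E: v=54, gcd(3,54)=3 -> preserves

Answer: B C D E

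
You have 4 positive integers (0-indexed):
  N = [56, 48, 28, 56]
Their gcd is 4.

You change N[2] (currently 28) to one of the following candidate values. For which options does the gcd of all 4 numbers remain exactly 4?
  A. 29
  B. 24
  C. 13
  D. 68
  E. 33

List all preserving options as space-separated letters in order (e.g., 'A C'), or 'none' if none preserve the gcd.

Answer: D

Derivation:
Old gcd = 4; gcd of others (without N[2]) = 8
New gcd for candidate v: gcd(8, v). Preserves old gcd iff gcd(8, v) = 4.
  Option A: v=29, gcd(8,29)=1 -> changes
  Option B: v=24, gcd(8,24)=8 -> changes
  Option C: v=13, gcd(8,13)=1 -> changes
  Option D: v=68, gcd(8,68)=4 -> preserves
  Option E: v=33, gcd(8,33)=1 -> changes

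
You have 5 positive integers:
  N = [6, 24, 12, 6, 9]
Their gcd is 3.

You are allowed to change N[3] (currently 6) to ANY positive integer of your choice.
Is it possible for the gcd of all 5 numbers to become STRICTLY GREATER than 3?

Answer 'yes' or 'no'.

Current gcd = 3
gcd of all OTHER numbers (without N[3]=6): gcd([6, 24, 12, 9]) = 3
The new gcd after any change is gcd(3, new_value).
This can be at most 3.
Since 3 = old gcd 3, the gcd can only stay the same or decrease.

Answer: no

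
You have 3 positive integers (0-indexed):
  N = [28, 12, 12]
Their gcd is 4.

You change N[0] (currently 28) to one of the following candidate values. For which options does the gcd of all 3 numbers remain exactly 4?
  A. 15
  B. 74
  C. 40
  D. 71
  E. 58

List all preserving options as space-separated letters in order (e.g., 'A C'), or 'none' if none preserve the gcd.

Old gcd = 4; gcd of others (without N[0]) = 12
New gcd for candidate v: gcd(12, v). Preserves old gcd iff gcd(12, v) = 4.
  Option A: v=15, gcd(12,15)=3 -> changes
  Option B: v=74, gcd(12,74)=2 -> changes
  Option C: v=40, gcd(12,40)=4 -> preserves
  Option D: v=71, gcd(12,71)=1 -> changes
  Option E: v=58, gcd(12,58)=2 -> changes

Answer: C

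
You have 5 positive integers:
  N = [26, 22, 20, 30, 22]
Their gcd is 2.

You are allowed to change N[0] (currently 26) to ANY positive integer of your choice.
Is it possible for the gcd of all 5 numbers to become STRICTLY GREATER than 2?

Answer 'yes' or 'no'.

Answer: no

Derivation:
Current gcd = 2
gcd of all OTHER numbers (without N[0]=26): gcd([22, 20, 30, 22]) = 2
The new gcd after any change is gcd(2, new_value).
This can be at most 2.
Since 2 = old gcd 2, the gcd can only stay the same or decrease.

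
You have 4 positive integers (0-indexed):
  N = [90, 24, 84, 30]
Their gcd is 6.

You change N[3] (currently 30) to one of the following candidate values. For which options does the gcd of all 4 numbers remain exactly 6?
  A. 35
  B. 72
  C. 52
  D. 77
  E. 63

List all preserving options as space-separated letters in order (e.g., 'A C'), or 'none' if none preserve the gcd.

Old gcd = 6; gcd of others (without N[3]) = 6
New gcd for candidate v: gcd(6, v). Preserves old gcd iff gcd(6, v) = 6.
  Option A: v=35, gcd(6,35)=1 -> changes
  Option B: v=72, gcd(6,72)=6 -> preserves
  Option C: v=52, gcd(6,52)=2 -> changes
  Option D: v=77, gcd(6,77)=1 -> changes
  Option E: v=63, gcd(6,63)=3 -> changes

Answer: B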